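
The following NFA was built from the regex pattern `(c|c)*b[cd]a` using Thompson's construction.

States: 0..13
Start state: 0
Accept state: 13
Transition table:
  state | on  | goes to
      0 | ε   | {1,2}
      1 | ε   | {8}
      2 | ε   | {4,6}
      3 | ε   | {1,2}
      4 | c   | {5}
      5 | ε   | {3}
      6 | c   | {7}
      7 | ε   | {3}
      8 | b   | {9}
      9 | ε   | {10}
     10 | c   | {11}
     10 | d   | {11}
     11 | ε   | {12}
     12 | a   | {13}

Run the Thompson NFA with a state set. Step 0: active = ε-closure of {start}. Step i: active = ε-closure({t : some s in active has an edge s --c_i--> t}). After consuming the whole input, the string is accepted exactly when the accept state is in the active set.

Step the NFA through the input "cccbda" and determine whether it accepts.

Answer: ACCEPT

Trace:
start: ε-closure({0}) = {0,1,2,4,6,8}
'c' @ 1: {1,2,3,4,5,6,7,8}
'c' @ 2: {1,2,3,4,5,6,7,8}
'c' @ 3: {1,2,3,4,5,6,7,8}
'b' @ 4: {9,10}
'd' @ 5: {11,12}
'a' @ 6: {13}  (accept∈set)
final: {13}; accept 13 in set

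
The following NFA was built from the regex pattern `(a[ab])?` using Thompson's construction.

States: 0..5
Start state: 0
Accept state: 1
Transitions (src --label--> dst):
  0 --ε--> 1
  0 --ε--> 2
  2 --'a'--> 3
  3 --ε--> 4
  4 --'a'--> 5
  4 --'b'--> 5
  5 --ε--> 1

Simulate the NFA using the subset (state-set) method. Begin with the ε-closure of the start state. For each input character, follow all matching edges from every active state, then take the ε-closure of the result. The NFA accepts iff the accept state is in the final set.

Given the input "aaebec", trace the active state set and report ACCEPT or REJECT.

Answer: REJECT

Steps:
start: ε-closure({0}) = {0,1,2}
'a' @ 1: {3,4}
'a' @ 2: {1,5}  (accept∈set)
'e' @ 3: {}  — dead — no transitions
rest 'bec' ignored (set empty)
final: {}; accept 1 not in set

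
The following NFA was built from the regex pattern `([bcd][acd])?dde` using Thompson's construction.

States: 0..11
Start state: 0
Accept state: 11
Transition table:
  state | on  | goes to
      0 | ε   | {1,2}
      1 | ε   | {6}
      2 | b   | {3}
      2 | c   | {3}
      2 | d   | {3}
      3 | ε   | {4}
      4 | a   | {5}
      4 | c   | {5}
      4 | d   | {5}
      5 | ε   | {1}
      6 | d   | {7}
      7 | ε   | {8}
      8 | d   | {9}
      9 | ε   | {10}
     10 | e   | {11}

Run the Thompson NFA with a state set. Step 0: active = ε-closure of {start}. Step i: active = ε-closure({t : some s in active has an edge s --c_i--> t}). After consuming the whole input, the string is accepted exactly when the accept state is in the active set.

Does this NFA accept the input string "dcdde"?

Answer: ACCEPT

Trace:
S₀ = ε-closure({0}) = {0,1,2,6}
'd' @ 1: {3,4,7,8}
'c' @ 2: {1,5,6}
'd' @ 3: {7,8}
'd' @ 4: {9,10}
'e' @ 5: {11}  (accept∈set)
after full input: {11}  (accept=11 in)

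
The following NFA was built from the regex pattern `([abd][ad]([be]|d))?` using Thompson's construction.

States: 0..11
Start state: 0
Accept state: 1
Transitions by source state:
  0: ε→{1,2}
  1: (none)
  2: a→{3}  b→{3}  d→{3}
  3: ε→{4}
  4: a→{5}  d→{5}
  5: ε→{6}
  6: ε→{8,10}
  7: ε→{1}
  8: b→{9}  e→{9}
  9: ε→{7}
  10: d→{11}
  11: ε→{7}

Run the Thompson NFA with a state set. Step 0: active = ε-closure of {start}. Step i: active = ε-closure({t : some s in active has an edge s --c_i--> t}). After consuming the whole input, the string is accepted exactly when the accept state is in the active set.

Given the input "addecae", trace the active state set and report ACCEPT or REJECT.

S₀ = ε-closure({0}) = {0,1,2}
'a' @ 1: {3,4}
'd' @ 2: {5,6,8,10}
'd' @ 3: {1,7,11}  ✓accept
'e' @ 4: {}  — state set empty
rest 'cae' ignored (set empty)
final: {}; accept 1 not in set

Answer: REJECT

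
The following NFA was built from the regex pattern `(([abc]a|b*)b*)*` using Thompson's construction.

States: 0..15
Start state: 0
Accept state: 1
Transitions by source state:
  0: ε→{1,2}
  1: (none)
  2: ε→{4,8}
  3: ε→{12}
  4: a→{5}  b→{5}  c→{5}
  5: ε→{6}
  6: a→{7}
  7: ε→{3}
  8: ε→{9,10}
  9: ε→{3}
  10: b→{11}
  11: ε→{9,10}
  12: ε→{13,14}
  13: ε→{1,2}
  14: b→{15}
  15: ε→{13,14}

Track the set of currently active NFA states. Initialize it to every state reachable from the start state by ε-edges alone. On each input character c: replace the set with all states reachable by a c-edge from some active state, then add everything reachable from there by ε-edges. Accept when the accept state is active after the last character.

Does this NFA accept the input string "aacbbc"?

Answer: REJECT

Derivation:
start: ε-closure({0}) = {0,1,2,3,4,8,9,10,12,13,14}
'a' @ 1: {5,6}
'a' @ 2: {1,2,3,4,7,8,9,10,12,13,14}  ✓accept
'c' @ 3: {5,6}
'b' @ 4: {}  — no active states
rest 'bc' ignored (set empty)
after full input: {}  (accept=1 not in)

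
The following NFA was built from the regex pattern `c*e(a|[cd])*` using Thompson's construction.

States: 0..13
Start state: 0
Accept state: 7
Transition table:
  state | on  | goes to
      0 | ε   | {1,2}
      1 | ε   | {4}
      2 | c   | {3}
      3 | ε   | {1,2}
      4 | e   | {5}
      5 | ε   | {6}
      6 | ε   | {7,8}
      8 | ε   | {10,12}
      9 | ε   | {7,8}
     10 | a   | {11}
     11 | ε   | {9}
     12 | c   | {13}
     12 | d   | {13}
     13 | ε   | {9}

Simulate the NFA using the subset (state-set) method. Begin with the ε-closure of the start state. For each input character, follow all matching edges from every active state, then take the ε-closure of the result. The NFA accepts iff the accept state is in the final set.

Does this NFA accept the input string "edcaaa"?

initial (ε-close {0}): {0,1,2,4}
'e' @ 1: {5,6,7,8,10,12}  ✓accept
'd' @ 2: {7,8,9,10,12,13}  ✓accept
'c' @ 3: {7,8,9,10,12,13}  ✓accept
'a' @ 4: {7,8,9,10,11,12}  ✓accept
'a' @ 5: {7,8,9,10,11,12}  ✓accept
'a' @ 6: {7,8,9,10,11,12}  ✓accept
after full input: {7,8,9,10,11,12}  (accept=7 in)

Answer: ACCEPT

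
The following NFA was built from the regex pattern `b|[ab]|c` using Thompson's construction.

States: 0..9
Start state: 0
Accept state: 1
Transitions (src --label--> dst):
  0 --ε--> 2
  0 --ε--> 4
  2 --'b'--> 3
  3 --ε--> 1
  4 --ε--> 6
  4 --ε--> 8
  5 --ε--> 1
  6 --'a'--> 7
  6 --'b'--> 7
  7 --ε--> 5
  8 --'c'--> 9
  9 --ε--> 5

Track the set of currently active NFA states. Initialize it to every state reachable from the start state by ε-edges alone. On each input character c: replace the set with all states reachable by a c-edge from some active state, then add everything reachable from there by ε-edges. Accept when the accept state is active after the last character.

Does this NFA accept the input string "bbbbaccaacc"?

Answer: REJECT

Steps:
initial (ε-close {0}): {0,2,4,6,8}
'b' @ 1: {1,3,5,7}  ✓accept
'b' @ 2: {}  — dead — no transitions
rest 'bbaccaacc' ignored (set empty)
after full input: {}  (accept=1 not in)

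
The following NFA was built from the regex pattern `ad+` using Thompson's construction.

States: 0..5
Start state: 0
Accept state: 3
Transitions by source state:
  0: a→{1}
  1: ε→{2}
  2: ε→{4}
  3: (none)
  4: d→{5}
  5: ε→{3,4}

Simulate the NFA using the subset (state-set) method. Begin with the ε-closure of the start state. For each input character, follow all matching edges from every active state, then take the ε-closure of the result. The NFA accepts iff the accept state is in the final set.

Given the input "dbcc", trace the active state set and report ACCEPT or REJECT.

initial (ε-close {0}): {0}
'd' @ 1: {}  — state set empty
rest 'bcc' ignored (set empty)
after full input: {}  (accept=3 not in)

Answer: REJECT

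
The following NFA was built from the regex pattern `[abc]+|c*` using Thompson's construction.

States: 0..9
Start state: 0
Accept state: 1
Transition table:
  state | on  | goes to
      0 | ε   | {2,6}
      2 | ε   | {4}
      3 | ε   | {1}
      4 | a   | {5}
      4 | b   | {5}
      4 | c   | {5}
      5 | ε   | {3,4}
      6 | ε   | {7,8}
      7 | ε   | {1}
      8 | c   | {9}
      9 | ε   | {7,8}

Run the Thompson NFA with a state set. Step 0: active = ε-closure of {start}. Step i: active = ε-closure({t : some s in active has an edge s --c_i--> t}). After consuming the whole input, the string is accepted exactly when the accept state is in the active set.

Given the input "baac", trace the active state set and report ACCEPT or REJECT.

S₀ = ε-closure({0}) = {0,1,2,4,6,7,8}
'b' @ 1: {1,3,4,5}  ✓accept
'a' @ 2: {1,3,4,5}  ✓accept
'a' @ 3: {1,3,4,5}  ✓accept
'c' @ 4: {1,3,4,5}  ✓accept
final: {1,3,4,5}; accept 1 in set

Answer: ACCEPT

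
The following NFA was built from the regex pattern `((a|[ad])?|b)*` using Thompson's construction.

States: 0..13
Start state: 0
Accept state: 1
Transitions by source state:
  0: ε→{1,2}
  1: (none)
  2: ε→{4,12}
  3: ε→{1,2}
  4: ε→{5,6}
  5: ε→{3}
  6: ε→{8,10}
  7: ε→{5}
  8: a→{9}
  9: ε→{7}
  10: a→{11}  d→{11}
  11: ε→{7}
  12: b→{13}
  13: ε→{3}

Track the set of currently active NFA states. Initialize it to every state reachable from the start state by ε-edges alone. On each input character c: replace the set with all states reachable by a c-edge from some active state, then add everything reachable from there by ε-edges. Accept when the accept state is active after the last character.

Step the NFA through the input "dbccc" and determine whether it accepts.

start: ε-closure({0}) = {0,1,2,3,4,5,6,8,10,12}
'd' @ 1: {1,2,3,4,5,6,7,8,10,11,12}  (accept∈set)
'b' @ 2: {1,2,3,4,5,6,8,10,12,13}  (accept∈set)
'c' @ 3: {}  — no active states
rest 'cc' ignored (set empty)
after full input: {}  (accept=1 not in)

Answer: REJECT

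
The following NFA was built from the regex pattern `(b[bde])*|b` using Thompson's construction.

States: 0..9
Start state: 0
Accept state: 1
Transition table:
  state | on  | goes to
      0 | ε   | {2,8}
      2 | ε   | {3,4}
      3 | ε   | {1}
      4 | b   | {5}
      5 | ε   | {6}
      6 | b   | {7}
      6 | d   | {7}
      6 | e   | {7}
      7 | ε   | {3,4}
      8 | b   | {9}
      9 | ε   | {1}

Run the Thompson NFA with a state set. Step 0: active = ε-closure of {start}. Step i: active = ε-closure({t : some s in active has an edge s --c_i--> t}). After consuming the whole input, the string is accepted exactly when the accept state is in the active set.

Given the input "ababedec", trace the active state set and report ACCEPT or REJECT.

Answer: REJECT

Derivation:
start: ε-closure({0}) = {0,1,2,3,4,8}
'a' @ 1: {}  — no active states
rest 'babedec' ignored (set empty)
final: {}; accept 1 not in set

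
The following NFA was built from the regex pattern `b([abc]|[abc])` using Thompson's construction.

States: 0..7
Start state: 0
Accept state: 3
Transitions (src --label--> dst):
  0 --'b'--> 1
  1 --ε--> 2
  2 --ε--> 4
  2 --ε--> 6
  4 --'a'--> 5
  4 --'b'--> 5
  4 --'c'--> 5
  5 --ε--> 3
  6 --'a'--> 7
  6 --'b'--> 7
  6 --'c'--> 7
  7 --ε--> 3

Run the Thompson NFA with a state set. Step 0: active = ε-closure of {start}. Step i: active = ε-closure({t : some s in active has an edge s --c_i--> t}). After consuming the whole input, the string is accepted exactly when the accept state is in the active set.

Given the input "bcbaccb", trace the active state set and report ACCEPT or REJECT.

Answer: REJECT

Derivation:
initial (ε-close {0}): {0}
'b' @ 1: {1,2,4,6}
'c' @ 2: {3,5,7}  [accepting]
'b' @ 3: {}  — dead — no transitions
rest 'accb' ignored (set empty)
final: {}; accept 3 not in set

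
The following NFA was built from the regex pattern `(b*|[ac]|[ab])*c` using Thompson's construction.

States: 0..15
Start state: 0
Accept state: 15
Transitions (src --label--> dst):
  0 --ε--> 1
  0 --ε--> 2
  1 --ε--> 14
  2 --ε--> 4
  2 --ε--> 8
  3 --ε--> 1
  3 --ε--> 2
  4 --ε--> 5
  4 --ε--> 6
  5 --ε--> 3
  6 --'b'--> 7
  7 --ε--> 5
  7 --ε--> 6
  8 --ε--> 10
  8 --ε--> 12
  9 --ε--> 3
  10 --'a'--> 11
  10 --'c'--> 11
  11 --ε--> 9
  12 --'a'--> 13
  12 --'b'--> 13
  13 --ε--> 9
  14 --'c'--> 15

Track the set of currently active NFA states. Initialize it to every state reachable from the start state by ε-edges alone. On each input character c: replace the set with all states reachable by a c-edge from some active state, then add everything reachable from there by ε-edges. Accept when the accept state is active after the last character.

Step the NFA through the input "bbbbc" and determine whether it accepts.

Answer: ACCEPT

Steps:
start: ε-closure({0}) = {0,1,2,3,4,5,6,8,10,12,14}
'b' @ 1: {1,2,3,4,5,6,7,8,9,10,12,13,14}
'b' @ 2: {1,2,3,4,5,6,7,8,9,10,12,13,14}
'b' @ 3: {1,2,3,4,5,6,7,8,9,10,12,13,14}
'b' @ 4: {1,2,3,4,5,6,7,8,9,10,12,13,14}
'c' @ 5: {1,2,3,4,5,6,8,9,10,11,12,14,15}  [accepting]
after full input: {1,2,3,4,5,6,8,9,10,11,12,14,15}  (accept=15 in)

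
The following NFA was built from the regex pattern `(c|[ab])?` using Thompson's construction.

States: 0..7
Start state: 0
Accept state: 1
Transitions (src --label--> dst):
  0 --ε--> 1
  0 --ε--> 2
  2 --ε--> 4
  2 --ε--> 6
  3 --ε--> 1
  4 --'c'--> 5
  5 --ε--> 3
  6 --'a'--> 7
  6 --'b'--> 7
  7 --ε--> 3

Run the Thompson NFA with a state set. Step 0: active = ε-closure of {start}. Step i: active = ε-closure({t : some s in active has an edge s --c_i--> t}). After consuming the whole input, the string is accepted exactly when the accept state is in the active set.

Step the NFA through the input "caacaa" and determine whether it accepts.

start: ε-closure({0}) = {0,1,2,4,6}
'c' @ 1: {1,3,5}  ✓accept
'a' @ 2: {}  — dead — no transitions
rest 'acaa' ignored (set empty)
final: {}; accept 1 not in set

Answer: REJECT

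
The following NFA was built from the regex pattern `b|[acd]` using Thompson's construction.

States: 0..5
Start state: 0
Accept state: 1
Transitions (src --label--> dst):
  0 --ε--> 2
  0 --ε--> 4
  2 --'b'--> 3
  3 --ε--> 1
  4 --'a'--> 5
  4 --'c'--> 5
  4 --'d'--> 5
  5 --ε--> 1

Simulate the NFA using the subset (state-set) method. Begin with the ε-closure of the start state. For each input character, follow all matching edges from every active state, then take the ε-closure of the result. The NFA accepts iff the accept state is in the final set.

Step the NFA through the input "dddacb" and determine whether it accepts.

initial (ε-close {0}): {0,2,4}
'd' @ 1: {1,5}  ✓accept
'd' @ 2: {}  — state set empty
rest 'dacb' ignored (set empty)
after full input: {}  (accept=1 not in)

Answer: REJECT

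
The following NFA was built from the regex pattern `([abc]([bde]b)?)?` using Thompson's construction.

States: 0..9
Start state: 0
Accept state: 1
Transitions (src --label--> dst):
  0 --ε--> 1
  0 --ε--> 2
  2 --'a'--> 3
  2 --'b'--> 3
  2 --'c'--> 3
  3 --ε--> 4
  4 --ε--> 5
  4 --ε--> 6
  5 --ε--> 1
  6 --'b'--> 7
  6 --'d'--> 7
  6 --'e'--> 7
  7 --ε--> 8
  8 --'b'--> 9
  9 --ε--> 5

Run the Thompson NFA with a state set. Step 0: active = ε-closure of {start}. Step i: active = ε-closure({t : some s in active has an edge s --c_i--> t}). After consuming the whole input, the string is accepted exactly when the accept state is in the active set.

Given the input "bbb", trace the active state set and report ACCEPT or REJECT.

Answer: ACCEPT

Steps:
initial (ε-close {0}): {0,1,2}
'b' @ 1: {1,3,4,5,6}  ✓accept
'b' @ 2: {7,8}
'b' @ 3: {1,5,9}  ✓accept
after full input: {1,5,9}  (accept=1 in)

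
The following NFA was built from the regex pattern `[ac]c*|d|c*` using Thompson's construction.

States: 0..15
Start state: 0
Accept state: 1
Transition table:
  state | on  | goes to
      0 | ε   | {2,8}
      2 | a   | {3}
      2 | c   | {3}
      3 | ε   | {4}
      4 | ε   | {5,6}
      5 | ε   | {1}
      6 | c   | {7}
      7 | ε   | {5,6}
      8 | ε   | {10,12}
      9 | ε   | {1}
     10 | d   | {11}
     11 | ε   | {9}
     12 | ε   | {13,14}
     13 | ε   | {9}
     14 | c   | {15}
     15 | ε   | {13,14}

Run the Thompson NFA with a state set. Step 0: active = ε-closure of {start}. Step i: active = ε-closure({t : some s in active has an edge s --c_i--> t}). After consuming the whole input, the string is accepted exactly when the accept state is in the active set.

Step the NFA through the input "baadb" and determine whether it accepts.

initial (ε-close {0}): {0,1,2,8,9,10,12,13,14}
'b' @ 1: {}  — state set empty
rest 'aadb' ignored (set empty)
final: {}; accept 1 not in set

Answer: REJECT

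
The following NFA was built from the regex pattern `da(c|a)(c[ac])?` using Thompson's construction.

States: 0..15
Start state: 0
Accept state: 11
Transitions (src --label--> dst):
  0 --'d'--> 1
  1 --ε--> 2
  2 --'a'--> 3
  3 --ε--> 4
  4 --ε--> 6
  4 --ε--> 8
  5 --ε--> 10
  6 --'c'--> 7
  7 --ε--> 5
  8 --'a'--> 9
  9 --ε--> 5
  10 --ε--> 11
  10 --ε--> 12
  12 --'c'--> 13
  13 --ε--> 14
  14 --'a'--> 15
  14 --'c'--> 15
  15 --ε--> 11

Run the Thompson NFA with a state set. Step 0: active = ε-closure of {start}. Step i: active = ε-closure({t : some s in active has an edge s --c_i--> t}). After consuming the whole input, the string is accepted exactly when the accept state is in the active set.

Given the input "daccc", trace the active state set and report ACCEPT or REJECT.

Answer: ACCEPT

Derivation:
start: ε-closure({0}) = {0}
'd' @ 1: {1,2}
'a' @ 2: {3,4,6,8}
'c' @ 3: {5,7,10,11,12}  (accept∈set)
'c' @ 4: {13,14}
'c' @ 5: {11,15}  (accept∈set)
after full input: {11,15}  (accept=11 in)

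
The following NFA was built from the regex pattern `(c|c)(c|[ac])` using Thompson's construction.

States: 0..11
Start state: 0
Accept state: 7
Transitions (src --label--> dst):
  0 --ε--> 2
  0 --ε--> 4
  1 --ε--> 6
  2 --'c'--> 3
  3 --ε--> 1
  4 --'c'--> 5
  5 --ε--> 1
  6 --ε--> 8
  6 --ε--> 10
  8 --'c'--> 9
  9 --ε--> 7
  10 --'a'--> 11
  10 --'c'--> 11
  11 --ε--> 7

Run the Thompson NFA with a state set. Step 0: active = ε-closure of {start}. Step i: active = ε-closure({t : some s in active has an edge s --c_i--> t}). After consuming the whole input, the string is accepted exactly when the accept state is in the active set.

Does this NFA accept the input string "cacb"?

Answer: REJECT

Derivation:
start: ε-closure({0}) = {0,2,4}
'c' @ 1: {1,3,5,6,8,10}
'a' @ 2: {7,11}  (accept∈set)
'c' @ 3: {}  — dead — no transitions
rest 'b' ignored (set empty)
end set {} — state 7 not in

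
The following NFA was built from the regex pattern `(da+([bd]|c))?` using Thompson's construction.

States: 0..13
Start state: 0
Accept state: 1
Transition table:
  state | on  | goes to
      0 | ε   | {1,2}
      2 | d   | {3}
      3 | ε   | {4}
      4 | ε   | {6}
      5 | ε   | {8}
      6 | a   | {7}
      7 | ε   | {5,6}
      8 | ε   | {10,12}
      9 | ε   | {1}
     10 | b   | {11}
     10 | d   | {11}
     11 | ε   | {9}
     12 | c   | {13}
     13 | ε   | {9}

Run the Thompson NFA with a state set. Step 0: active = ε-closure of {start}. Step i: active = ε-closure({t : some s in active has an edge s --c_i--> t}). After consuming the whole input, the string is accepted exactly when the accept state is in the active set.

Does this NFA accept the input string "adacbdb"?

S₀ = ε-closure({0}) = {0,1,2}
'a' @ 1: {}  — no active states
rest 'dacbdb' ignored (set empty)
final: {}; accept 1 not in set

Answer: REJECT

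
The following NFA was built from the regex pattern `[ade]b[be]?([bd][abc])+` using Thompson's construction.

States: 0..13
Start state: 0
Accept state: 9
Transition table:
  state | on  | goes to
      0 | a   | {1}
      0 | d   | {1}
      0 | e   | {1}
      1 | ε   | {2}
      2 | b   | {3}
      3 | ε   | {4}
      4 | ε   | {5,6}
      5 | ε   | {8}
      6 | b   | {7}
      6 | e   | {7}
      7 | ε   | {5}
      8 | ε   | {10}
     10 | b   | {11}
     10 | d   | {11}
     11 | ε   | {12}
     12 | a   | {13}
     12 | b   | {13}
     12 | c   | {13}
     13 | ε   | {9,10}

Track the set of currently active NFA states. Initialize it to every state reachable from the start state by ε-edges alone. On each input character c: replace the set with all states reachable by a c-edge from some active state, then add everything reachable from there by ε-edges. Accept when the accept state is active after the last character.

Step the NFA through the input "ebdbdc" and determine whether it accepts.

initial (ε-close {0}): {0}
'e' @ 1: {1,2}
'b' @ 2: {3,4,5,6,8,10}
'd' @ 3: {11,12}
'b' @ 4: {9,10,13}  (accept∈set)
'd' @ 5: {11,12}
'c' @ 6: {9,10,13}  (accept∈set)
after full input: {9,10,13}  (accept=9 in)

Answer: ACCEPT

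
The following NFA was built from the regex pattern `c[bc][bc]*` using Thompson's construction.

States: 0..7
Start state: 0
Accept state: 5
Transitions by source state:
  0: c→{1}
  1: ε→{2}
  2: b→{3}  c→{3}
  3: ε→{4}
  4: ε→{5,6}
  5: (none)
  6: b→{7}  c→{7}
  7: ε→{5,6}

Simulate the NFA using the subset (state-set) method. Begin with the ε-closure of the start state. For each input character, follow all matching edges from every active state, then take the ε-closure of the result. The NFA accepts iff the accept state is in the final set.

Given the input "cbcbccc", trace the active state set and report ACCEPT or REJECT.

initial (ε-close {0}): {0}
'c' @ 1: {1,2}
'b' @ 2: {3,4,5,6}  ✓accept
'c' @ 3: {5,6,7}  ✓accept
'b' @ 4: {5,6,7}  ✓accept
'c' @ 5: {5,6,7}  ✓accept
'c' @ 6: {5,6,7}  ✓accept
'c' @ 7: {5,6,7}  ✓accept
end set {5,6,7} — state 5 in

Answer: ACCEPT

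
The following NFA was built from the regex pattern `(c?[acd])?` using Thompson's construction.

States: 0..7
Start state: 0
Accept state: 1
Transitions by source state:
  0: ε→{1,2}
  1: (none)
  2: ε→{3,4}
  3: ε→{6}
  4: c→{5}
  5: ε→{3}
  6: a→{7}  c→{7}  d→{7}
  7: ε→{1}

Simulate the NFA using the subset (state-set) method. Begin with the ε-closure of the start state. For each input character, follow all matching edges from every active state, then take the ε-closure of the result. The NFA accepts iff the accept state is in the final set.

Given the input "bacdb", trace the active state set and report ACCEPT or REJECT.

Answer: REJECT

Steps:
S₀ = ε-closure({0}) = {0,1,2,3,4,6}
'b' @ 1: {}  — no active states
rest 'acdb' ignored (set empty)
end set {} — state 1 not in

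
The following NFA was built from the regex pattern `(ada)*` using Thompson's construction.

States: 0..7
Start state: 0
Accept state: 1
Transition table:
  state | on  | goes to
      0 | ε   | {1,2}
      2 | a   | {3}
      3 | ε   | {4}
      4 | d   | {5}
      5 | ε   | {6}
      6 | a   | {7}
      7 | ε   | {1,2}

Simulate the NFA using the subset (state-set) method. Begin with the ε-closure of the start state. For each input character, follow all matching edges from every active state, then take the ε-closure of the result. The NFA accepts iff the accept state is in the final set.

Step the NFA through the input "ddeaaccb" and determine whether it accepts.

start: ε-closure({0}) = {0,1,2}
'd' @ 1: {}  — dead — no transitions
rest 'deaaccb' ignored (set empty)
after full input: {}  (accept=1 not in)

Answer: REJECT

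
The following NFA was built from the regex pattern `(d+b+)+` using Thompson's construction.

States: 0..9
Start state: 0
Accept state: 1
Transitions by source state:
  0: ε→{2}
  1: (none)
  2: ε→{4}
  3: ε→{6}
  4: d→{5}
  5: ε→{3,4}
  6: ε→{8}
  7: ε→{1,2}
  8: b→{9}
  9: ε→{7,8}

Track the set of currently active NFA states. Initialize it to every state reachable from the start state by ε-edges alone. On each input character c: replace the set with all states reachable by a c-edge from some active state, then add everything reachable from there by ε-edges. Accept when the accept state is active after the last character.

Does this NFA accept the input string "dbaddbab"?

initial (ε-close {0}): {0,2,4}
'd' @ 1: {3,4,5,6,8}
'b' @ 2: {1,2,4,7,8,9}  ✓accept
'a' @ 3: {}  — state set empty
rest 'ddbab' ignored (set empty)
end set {} — state 1 not in

Answer: REJECT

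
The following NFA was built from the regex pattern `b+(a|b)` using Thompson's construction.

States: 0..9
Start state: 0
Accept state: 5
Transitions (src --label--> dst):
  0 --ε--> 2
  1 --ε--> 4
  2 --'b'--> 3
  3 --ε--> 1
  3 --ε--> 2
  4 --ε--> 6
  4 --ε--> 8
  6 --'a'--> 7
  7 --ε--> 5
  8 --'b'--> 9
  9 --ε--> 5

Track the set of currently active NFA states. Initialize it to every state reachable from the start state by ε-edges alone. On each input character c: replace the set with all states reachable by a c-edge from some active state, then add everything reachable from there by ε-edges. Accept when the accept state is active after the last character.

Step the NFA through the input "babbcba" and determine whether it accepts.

S₀ = ε-closure({0}) = {0,2}
'b' @ 1: {1,2,3,4,6,8}
'a' @ 2: {5,7}  [accepting]
'b' @ 3: {}  — no active states
rest 'bcba' ignored (set empty)
end set {} — state 5 not in

Answer: REJECT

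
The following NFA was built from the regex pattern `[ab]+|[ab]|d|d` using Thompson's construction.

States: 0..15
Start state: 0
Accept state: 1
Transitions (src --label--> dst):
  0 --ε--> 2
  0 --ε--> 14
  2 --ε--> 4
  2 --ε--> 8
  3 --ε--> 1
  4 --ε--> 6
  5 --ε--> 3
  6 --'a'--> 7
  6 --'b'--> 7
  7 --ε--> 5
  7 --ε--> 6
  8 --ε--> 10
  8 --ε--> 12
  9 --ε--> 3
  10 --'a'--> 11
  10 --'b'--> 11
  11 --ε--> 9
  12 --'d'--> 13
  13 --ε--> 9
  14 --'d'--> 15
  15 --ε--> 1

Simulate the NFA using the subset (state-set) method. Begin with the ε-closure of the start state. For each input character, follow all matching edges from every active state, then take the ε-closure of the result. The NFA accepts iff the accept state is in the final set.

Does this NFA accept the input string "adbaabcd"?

S₀ = ε-closure({0}) = {0,2,4,6,8,10,12,14}
'a' @ 1: {1,3,5,6,7,9,11}  ✓accept
'd' @ 2: {}  — state set empty
rest 'baabcd' ignored (set empty)
after full input: {}  (accept=1 not in)

Answer: REJECT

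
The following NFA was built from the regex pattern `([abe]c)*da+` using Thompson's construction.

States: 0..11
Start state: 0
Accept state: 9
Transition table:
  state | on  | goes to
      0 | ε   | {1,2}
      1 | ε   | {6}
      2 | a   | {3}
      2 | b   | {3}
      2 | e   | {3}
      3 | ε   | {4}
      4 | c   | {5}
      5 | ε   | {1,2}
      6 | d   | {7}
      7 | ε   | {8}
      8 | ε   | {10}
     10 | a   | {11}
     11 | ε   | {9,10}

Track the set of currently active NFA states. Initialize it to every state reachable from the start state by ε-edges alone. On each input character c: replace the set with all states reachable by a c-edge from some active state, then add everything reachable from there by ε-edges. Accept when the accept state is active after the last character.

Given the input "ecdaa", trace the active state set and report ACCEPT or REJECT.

Answer: ACCEPT

Trace:
start: ε-closure({0}) = {0,1,2,6}
'e' @ 1: {3,4}
'c' @ 2: {1,2,5,6}
'd' @ 3: {7,8,10}
'a' @ 4: {9,10,11}  ✓accept
'a' @ 5: {9,10,11}  ✓accept
final: {9,10,11}; accept 9 in set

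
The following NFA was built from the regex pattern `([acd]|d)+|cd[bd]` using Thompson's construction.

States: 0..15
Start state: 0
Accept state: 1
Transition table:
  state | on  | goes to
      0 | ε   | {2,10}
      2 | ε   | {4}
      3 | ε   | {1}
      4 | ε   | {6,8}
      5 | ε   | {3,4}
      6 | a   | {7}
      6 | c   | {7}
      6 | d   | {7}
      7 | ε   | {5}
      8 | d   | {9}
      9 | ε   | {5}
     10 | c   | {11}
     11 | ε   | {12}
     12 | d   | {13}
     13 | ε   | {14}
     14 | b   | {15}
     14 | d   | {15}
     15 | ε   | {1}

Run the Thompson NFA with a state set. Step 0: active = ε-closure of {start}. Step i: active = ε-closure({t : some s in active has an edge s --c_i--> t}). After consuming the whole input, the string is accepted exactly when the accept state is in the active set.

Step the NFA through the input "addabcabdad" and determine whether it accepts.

S₀ = ε-closure({0}) = {0,2,4,6,8,10}
'a' @ 1: {1,3,4,5,6,7,8}  ✓accept
'd' @ 2: {1,3,4,5,6,7,8,9}  ✓accept
'd' @ 3: {1,3,4,5,6,7,8,9}  ✓accept
'a' @ 4: {1,3,4,5,6,7,8}  ✓accept
'b' @ 5: {}  — dead — no transitions
rest 'cabdad' ignored (set empty)
after full input: {}  (accept=1 not in)

Answer: REJECT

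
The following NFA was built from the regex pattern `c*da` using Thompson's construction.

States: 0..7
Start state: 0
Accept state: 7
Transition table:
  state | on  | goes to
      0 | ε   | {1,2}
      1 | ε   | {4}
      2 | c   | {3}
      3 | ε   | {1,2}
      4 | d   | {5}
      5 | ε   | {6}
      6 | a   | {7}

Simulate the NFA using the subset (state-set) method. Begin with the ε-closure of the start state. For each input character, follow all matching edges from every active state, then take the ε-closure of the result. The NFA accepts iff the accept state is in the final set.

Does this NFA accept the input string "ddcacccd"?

start: ε-closure({0}) = {0,1,2,4}
'd' @ 1: {5,6}
'd' @ 2: {}  — no active states
rest 'cacccd' ignored (set empty)
end set {} — state 7 not in

Answer: REJECT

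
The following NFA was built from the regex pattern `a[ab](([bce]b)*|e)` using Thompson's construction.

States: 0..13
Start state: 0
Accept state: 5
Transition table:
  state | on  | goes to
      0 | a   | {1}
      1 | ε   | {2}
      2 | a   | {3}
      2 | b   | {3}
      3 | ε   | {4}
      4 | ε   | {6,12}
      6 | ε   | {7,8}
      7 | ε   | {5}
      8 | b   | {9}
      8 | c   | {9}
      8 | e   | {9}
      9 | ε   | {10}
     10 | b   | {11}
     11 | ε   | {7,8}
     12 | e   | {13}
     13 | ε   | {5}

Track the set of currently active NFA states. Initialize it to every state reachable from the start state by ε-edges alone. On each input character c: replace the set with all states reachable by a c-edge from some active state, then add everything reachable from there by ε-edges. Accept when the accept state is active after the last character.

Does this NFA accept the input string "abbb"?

Answer: ACCEPT

Trace:
start: ε-closure({0}) = {0}
'a' @ 1: {1,2}
'b' @ 2: {3,4,5,6,7,8,12}  (accept∈set)
'b' @ 3: {9,10}
'b' @ 4: {5,7,8,11}  (accept∈set)
end set {5,7,8,11} — state 5 in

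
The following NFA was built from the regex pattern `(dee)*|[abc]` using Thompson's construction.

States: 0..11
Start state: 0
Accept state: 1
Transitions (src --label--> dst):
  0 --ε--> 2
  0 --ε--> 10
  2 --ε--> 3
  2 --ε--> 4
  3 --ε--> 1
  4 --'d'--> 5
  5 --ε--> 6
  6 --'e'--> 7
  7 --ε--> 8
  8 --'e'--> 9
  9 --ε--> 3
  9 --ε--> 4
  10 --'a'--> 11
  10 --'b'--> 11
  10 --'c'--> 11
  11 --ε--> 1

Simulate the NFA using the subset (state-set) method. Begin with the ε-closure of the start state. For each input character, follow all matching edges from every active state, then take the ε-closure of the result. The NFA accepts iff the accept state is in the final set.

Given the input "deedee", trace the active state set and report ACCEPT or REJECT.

Answer: ACCEPT

Derivation:
initial (ε-close {0}): {0,1,2,3,4,10}
'd' @ 1: {5,6}
'e' @ 2: {7,8}
'e' @ 3: {1,3,4,9}  (accept∈set)
'd' @ 4: {5,6}
'e' @ 5: {7,8}
'e' @ 6: {1,3,4,9}  (accept∈set)
after full input: {1,3,4,9}  (accept=1 in)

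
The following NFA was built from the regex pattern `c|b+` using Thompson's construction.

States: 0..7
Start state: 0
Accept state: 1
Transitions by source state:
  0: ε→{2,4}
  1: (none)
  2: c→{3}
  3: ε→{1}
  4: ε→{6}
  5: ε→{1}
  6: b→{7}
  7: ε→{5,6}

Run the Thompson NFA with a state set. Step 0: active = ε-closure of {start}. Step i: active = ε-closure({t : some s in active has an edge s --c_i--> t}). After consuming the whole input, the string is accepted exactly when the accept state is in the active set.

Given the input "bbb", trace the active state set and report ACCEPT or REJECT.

start: ε-closure({0}) = {0,2,4,6}
'b' @ 1: {1,5,6,7}  [accepting]
'b' @ 2: {1,5,6,7}  [accepting]
'b' @ 3: {1,5,6,7}  [accepting]
final: {1,5,6,7}; accept 1 in set

Answer: ACCEPT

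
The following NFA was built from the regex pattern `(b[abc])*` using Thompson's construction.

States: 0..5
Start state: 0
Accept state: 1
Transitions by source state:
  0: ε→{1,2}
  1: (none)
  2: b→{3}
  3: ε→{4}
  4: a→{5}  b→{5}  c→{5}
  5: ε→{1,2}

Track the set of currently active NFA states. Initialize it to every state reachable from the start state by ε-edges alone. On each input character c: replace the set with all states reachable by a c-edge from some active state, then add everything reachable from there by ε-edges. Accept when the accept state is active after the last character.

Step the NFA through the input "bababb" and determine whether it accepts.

Answer: ACCEPT

Trace:
initial (ε-close {0}): {0,1,2}
'b' @ 1: {3,4}
'a' @ 2: {1,2,5}  [accepting]
'b' @ 3: {3,4}
'a' @ 4: {1,2,5}  [accepting]
'b' @ 5: {3,4}
'b' @ 6: {1,2,5}  [accepting]
after full input: {1,2,5}  (accept=1 in)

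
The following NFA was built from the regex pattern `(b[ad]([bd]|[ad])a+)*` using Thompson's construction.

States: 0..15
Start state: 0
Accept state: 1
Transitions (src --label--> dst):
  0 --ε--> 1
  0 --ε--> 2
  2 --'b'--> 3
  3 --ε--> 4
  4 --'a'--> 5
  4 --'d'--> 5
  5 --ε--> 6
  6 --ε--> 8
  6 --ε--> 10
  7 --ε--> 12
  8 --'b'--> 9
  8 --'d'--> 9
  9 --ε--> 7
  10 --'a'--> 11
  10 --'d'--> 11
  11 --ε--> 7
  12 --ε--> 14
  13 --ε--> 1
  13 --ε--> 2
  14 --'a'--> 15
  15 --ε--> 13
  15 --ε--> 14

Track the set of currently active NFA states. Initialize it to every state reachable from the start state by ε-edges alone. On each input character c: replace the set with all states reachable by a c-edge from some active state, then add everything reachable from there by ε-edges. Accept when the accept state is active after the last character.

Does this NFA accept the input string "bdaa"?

start: ε-closure({0}) = {0,1,2}
'b' @ 1: {3,4}
'd' @ 2: {5,6,8,10}
'a' @ 3: {7,11,12,14}
'a' @ 4: {1,2,13,14,15}  [accepting]
end set {1,2,13,14,15} — state 1 in

Answer: ACCEPT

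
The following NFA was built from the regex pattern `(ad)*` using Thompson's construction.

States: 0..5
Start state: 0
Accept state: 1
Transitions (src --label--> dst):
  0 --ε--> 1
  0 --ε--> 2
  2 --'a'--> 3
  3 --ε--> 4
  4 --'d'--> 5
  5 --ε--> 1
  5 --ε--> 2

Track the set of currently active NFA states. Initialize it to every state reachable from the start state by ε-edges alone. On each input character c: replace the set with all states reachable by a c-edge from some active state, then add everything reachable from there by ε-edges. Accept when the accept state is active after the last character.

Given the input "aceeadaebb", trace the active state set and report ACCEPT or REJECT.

Answer: REJECT

Trace:
start: ε-closure({0}) = {0,1,2}
'a' @ 1: {3,4}
'c' @ 2: {}  — no active states
rest 'eeadaebb' ignored (set empty)
after full input: {}  (accept=1 not in)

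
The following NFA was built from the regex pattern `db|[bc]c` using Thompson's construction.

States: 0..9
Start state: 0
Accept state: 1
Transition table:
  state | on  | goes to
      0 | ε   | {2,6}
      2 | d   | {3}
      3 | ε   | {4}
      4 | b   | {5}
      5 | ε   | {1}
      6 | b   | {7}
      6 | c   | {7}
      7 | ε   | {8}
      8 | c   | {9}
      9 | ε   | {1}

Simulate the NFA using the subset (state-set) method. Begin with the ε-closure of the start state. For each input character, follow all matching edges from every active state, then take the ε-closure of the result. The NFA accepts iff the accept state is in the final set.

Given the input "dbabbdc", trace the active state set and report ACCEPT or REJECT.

start: ε-closure({0}) = {0,2,6}
'd' @ 1: {3,4}
'b' @ 2: {1,5}  ✓accept
'a' @ 3: {}  — no active states
rest 'bbdc' ignored (set empty)
end set {} — state 1 not in

Answer: REJECT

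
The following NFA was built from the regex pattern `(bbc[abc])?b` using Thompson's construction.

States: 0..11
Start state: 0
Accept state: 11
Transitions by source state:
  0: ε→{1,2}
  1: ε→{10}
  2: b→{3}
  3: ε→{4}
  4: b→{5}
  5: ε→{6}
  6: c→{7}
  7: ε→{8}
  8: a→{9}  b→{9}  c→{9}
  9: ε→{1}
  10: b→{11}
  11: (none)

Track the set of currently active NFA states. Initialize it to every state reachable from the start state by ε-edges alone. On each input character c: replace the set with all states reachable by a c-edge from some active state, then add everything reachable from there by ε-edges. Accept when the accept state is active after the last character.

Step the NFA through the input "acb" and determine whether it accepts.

start: ε-closure({0}) = {0,1,2,10}
'a' @ 1: {}  — no active states
rest 'cb' ignored (set empty)
final: {}; accept 11 not in set

Answer: REJECT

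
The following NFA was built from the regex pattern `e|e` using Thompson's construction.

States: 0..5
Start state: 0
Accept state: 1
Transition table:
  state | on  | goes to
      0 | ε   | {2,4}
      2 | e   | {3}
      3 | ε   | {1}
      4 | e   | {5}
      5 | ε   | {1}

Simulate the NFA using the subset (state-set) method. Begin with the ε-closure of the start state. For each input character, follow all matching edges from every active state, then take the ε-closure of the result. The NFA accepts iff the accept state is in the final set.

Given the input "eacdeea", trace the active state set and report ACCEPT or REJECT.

initial (ε-close {0}): {0,2,4}
'e' @ 1: {1,3,5}  [accepting]
'a' @ 2: {}  — no active states
rest 'cdeea' ignored (set empty)
after full input: {}  (accept=1 not in)

Answer: REJECT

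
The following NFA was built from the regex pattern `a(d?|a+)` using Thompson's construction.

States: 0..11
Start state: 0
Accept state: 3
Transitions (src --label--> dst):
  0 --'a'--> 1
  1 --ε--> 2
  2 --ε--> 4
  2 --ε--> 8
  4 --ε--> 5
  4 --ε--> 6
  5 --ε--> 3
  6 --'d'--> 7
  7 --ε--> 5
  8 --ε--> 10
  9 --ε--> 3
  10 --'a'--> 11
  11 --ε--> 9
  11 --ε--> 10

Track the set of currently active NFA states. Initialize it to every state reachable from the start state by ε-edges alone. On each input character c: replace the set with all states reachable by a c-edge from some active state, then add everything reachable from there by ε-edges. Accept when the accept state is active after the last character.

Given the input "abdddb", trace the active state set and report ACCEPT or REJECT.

Answer: REJECT

Trace:
start: ε-closure({0}) = {0}
'a' @ 1: {1,2,3,4,5,6,8,10}  [accepting]
'b' @ 2: {}  — no active states
rest 'dddb' ignored (set empty)
after full input: {}  (accept=3 not in)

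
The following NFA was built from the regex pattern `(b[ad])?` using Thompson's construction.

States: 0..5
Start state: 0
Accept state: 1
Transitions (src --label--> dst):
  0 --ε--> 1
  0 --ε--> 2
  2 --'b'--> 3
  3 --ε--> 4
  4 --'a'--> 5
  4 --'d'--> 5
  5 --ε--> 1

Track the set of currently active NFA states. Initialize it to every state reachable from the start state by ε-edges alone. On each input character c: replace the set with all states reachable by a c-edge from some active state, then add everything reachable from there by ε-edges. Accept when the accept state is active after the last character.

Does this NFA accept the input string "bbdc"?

initial (ε-close {0}): {0,1,2}
'b' @ 1: {3,4}
'b' @ 2: {}  — no active states
rest 'dc' ignored (set empty)
end set {} — state 1 not in

Answer: REJECT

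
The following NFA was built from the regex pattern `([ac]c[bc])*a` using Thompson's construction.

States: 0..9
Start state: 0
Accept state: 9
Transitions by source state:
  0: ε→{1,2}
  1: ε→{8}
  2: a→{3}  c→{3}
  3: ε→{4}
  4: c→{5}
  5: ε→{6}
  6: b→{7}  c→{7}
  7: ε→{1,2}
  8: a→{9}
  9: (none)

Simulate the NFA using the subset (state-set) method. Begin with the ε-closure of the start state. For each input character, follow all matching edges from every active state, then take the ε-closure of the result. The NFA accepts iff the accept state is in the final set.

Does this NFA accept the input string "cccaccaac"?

Answer: REJECT

Steps:
start: ε-closure({0}) = {0,1,2,8}
'c' @ 1: {3,4}
'c' @ 2: {5,6}
'c' @ 3: {1,2,7,8}
'a' @ 4: {3,4,9}  ✓accept
'c' @ 5: {5,6}
'c' @ 6: {1,2,7,8}
'a' @ 7: {3,4,9}  ✓accept
'a' @ 8: {}  — state set empty
rest 'c' ignored (set empty)
end set {} — state 9 not in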